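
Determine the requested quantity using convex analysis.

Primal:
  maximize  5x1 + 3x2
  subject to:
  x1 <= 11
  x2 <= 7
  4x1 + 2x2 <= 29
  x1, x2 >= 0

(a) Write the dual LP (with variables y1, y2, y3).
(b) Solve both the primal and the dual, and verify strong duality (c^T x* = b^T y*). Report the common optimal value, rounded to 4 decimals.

The standard primal-dual pair for 'max c^T x s.t. A x <= b, x >= 0' is:
  Dual:  min b^T y  s.t.  A^T y >= c,  y >= 0.

So the dual LP is:
  minimize  11y1 + 7y2 + 29y3
  subject to:
    y1 + 4y3 >= 5
    y2 + 2y3 >= 3
    y1, y2, y3 >= 0

Solving the primal: x* = (3.75, 7).
  primal value c^T x* = 39.75.
Solving the dual: y* = (0, 0.5, 1.25).
  dual value b^T y* = 39.75.
Strong duality: c^T x* = b^T y*. Confirmed.

39.75


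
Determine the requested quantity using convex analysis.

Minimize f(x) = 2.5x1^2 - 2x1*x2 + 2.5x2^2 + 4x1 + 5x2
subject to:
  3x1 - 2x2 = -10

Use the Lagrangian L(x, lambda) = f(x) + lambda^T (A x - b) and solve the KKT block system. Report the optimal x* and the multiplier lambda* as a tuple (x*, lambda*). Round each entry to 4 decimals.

Form the Lagrangian:
  L(x, lambda) = (1/2) x^T Q x + c^T x + lambda^T (A x - b)
Stationarity (grad_x L = 0): Q x + c + A^T lambda = 0.
Primal feasibility: A x = b.

This gives the KKT block system:
  [ Q   A^T ] [ x     ]   [-c ]
  [ A    0  ] [ lambda ] = [ b ]

Solving the linear system:
  x*      = (-3.8049, -0.7073)
  lambda* = (4.5366)
  f(x*)   = 13.3049

x* = (-3.8049, -0.7073), lambda* = (4.5366)


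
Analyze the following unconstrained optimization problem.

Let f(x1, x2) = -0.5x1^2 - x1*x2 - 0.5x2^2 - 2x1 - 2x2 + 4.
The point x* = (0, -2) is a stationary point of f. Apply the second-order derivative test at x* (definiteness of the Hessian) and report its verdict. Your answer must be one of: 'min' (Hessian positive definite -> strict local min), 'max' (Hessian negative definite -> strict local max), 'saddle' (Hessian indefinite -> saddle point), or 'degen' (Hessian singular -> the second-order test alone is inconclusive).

Compute the Hessian H = grad^2 f:
  H = [[-1, -1], [-1, -1]]
Verify stationarity: grad f(x*) = H x* + g = (0, 0).
Eigenvalues of H: -2, 0.
H has a zero eigenvalue (singular; negative semidefinite but not definite), so H is neither positive definite, negative definite, nor indefinite. The second-order test alone is inconclusive -> degen.
(Indeed, f is constant along the null direction of H through x*, so x* is not a strict local extremum.)

degen


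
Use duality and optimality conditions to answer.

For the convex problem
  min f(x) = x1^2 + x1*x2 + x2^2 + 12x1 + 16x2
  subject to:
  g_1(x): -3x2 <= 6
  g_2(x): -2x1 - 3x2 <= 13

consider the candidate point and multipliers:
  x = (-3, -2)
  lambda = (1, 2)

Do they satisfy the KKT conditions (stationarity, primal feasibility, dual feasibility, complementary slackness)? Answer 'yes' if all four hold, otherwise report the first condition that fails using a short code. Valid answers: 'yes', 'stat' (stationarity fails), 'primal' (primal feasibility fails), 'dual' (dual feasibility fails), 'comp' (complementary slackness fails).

Gradient of f: grad f(x) = Q x + c = (4, 9)
Constraint values g_i(x) = a_i^T x - b_i:
  g_1((-3, -2)) = 0
  g_2((-3, -2)) = -1
Stationarity residual: grad f(x) + sum_i lambda_i a_i = (0, 0)
  -> stationarity OK
Primal feasibility (all g_i <= 0): OK
Dual feasibility (all lambda_i >= 0): OK
Complementary slackness (lambda_i * g_i(x) = 0 for all i): FAILS

Verdict: the first failing condition is complementary_slackness -> comp.

comp


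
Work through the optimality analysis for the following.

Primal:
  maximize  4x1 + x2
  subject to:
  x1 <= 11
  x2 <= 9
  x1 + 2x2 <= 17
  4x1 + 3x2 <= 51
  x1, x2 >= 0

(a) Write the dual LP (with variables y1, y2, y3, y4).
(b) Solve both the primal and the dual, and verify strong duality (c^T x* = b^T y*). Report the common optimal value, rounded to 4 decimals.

The standard primal-dual pair for 'max c^T x s.t. A x <= b, x >= 0' is:
  Dual:  min b^T y  s.t.  A^T y >= c,  y >= 0.

So the dual LP is:
  minimize  11y1 + 9y2 + 17y3 + 51y4
  subject to:
    y1 + y3 + 4y4 >= 4
    y2 + 2y3 + 3y4 >= 1
    y1, y2, y3, y4 >= 0

Solving the primal: x* = (11, 2.3333).
  primal value c^T x* = 46.3333.
Solving the dual: y* = (2.6667, 0, 0, 0.3333).
  dual value b^T y* = 46.3333.
Strong duality: c^T x* = b^T y*. Confirmed.

46.3333


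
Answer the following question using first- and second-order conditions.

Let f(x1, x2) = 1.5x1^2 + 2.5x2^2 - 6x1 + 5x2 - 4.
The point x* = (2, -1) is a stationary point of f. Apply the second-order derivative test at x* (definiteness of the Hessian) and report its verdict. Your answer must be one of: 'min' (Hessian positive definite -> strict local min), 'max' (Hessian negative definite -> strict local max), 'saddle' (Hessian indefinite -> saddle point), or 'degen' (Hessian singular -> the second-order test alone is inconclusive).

Compute the Hessian H = grad^2 f:
  H = [[3, 0], [0, 5]]
Verify stationarity: grad f(x*) = H x* + g = (0, 0).
Eigenvalues of H: 3, 5.
Both eigenvalues > 0, so H is positive definite -> x* is a strict local min.

min


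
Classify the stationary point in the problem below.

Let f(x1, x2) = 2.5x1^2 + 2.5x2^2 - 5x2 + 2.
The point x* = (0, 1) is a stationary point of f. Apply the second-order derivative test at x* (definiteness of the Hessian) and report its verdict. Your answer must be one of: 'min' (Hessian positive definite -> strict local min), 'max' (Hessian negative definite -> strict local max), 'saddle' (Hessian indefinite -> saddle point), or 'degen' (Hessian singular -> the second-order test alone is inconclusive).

Compute the Hessian H = grad^2 f:
  H = [[5, 0], [0, 5]]
Verify stationarity: grad f(x*) = H x* + g = (0, 0).
Eigenvalues of H: 5, 5.
Both eigenvalues > 0, so H is positive definite -> x* is a strict local min.

min


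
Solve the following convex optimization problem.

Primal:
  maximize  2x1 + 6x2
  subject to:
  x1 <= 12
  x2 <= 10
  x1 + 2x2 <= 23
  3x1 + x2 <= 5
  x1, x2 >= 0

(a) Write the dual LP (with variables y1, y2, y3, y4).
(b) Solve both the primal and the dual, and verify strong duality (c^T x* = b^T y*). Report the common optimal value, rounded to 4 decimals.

The standard primal-dual pair for 'max c^T x s.t. A x <= b, x >= 0' is:
  Dual:  min b^T y  s.t.  A^T y >= c,  y >= 0.

So the dual LP is:
  minimize  12y1 + 10y2 + 23y3 + 5y4
  subject to:
    y1 + y3 + 3y4 >= 2
    y2 + 2y3 + y4 >= 6
    y1, y2, y3, y4 >= 0

Solving the primal: x* = (0, 5).
  primal value c^T x* = 30.
Solving the dual: y* = (0, 0, 0, 6).
  dual value b^T y* = 30.
Strong duality: c^T x* = b^T y*. Confirmed.

30


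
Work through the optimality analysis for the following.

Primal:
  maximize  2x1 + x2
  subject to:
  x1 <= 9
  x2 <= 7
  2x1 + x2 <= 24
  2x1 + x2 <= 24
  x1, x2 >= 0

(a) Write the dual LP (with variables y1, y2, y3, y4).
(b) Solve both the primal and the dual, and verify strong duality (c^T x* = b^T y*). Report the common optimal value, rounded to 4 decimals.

The standard primal-dual pair for 'max c^T x s.t. A x <= b, x >= 0' is:
  Dual:  min b^T y  s.t.  A^T y >= c,  y >= 0.

So the dual LP is:
  minimize  9y1 + 7y2 + 24y3 + 24y4
  subject to:
    y1 + 2y3 + 2y4 >= 2
    y2 + y3 + y4 >= 1
    y1, y2, y3, y4 >= 0

Solving the primal: x* = (8.5, 7).
  primal value c^T x* = 24.
Solving the dual: y* = (0, 0, 1, 0).
  dual value b^T y* = 24.
Strong duality: c^T x* = b^T y*. Confirmed.

24


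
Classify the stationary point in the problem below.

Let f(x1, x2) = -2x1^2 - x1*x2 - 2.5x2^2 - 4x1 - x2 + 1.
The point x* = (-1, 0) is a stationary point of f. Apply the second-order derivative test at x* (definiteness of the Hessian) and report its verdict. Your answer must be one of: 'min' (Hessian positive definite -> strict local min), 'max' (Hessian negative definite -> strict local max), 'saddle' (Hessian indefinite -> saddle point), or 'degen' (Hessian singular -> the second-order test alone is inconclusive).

Compute the Hessian H = grad^2 f:
  H = [[-4, -1], [-1, -5]]
Verify stationarity: grad f(x*) = H x* + g = (0, 0).
Eigenvalues of H: -5.618, -3.382.
Both eigenvalues < 0, so H is negative definite -> x* is a strict local max.

max


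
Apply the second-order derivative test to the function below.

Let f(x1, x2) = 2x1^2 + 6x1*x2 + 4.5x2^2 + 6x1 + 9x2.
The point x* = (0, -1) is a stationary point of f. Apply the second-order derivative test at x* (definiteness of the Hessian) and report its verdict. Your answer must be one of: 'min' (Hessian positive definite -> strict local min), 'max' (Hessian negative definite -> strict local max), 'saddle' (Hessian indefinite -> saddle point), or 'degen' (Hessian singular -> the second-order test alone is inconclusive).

Compute the Hessian H = grad^2 f:
  H = [[4, 6], [6, 9]]
Verify stationarity: grad f(x*) = H x* + g = (0, 0).
Eigenvalues of H: 0, 13.
H has a zero eigenvalue (singular; positive semidefinite but not definite), so H is neither positive definite, negative definite, nor indefinite. The second-order test alone is inconclusive -> degen.
(Indeed, f is constant along the null direction of H through x*, so x* is not a strict local extremum.)

degen


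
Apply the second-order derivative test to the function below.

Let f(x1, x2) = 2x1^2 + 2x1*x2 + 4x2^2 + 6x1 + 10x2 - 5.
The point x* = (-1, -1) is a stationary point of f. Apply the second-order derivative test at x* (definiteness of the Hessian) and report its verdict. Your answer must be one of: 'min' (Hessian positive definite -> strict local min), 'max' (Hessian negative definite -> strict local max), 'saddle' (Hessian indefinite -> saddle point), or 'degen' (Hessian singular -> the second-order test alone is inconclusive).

Compute the Hessian H = grad^2 f:
  H = [[4, 2], [2, 8]]
Verify stationarity: grad f(x*) = H x* + g = (0, 0).
Eigenvalues of H: 3.1716, 8.8284.
Both eigenvalues > 0, so H is positive definite -> x* is a strict local min.

min


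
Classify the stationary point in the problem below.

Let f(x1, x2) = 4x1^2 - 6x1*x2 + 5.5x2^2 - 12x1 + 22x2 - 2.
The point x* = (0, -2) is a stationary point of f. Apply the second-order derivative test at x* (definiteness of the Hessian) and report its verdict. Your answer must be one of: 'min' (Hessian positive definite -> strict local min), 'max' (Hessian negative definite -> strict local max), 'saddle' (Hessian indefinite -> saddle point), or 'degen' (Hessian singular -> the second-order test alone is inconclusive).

Compute the Hessian H = grad^2 f:
  H = [[8, -6], [-6, 11]]
Verify stationarity: grad f(x*) = H x* + g = (0, 0).
Eigenvalues of H: 3.3153, 15.6847.
Both eigenvalues > 0, so H is positive definite -> x* is a strict local min.

min


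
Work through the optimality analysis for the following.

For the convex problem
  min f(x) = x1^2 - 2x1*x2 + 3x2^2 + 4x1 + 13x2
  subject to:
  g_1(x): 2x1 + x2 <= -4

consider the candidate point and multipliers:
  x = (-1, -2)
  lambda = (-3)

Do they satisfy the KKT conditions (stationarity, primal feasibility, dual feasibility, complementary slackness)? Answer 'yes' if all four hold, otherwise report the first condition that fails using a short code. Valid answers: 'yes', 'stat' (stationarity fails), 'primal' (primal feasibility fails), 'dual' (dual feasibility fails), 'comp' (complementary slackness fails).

Gradient of f: grad f(x) = Q x + c = (6, 3)
Constraint values g_i(x) = a_i^T x - b_i:
  g_1((-1, -2)) = 0
Stationarity residual: grad f(x) + sum_i lambda_i a_i = (0, 0)
  -> stationarity OK
Primal feasibility (all g_i <= 0): OK
Dual feasibility (all lambda_i >= 0): FAILS
Complementary slackness (lambda_i * g_i(x) = 0 for all i): OK

Verdict: the first failing condition is dual_feasibility -> dual.

dual


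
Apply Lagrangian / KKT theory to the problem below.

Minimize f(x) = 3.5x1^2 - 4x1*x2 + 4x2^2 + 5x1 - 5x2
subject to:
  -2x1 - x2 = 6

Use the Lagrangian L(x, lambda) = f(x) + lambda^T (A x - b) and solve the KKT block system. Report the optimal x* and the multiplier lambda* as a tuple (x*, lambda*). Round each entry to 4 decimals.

Form the Lagrangian:
  L(x, lambda) = (1/2) x^T Q x + c^T x + lambda^T (A x - b)
Stationarity (grad_x L = 0): Q x + c + A^T lambda = 0.
Primal feasibility: A x = b.

This gives the KKT block system:
  [ Q   A^T ] [ x     ]   [-c ]
  [ A    0  ] [ lambda ] = [ b ]

Solving the linear system:
  x*      = (-2.4545, -1.0909)
  lambda* = (-3.9091)
  f(x*)   = 8.3182

x* = (-2.4545, -1.0909), lambda* = (-3.9091)


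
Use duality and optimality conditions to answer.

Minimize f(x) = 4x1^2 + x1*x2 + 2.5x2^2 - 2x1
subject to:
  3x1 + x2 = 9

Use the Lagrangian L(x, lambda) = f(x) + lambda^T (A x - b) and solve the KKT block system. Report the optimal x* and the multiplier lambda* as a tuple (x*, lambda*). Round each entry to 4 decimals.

Form the Lagrangian:
  L(x, lambda) = (1/2) x^T Q x + c^T x + lambda^T (A x - b)
Stationarity (grad_x L = 0): Q x + c + A^T lambda = 0.
Primal feasibility: A x = b.

This gives the KKT block system:
  [ Q   A^T ] [ x     ]   [-c ]
  [ A    0  ] [ lambda ] = [ b ]

Solving the linear system:
  x*      = (2.7234, 0.8298)
  lambda* = (-6.8723)
  f(x*)   = 28.2021

x* = (2.7234, 0.8298), lambda* = (-6.8723)


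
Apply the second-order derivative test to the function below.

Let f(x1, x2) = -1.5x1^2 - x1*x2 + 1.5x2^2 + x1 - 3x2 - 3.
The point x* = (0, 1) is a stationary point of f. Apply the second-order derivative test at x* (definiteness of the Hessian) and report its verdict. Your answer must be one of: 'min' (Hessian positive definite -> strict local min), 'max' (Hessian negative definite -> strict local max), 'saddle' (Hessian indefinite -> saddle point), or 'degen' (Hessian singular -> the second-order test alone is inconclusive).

Compute the Hessian H = grad^2 f:
  H = [[-3, -1], [-1, 3]]
Verify stationarity: grad f(x*) = H x* + g = (0, 0).
Eigenvalues of H: -3.1623, 3.1623.
Eigenvalues have mixed signs, so H is indefinite -> x* is a saddle point.

saddle


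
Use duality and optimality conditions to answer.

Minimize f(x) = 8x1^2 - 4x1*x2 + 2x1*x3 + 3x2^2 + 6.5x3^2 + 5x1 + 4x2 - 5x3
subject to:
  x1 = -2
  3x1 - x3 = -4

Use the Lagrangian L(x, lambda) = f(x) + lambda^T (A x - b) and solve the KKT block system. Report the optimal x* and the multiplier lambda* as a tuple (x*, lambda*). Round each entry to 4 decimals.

Form the Lagrangian:
  L(x, lambda) = (1/2) x^T Q x + c^T x + lambda^T (A x - b)
Stationarity (grad_x L = 0): Q x + c + A^T lambda = 0.
Primal feasibility: A x = b.

This gives the KKT block system:
  [ Q   A^T ] [ x     ]   [-c ]
  [ A    0  ] [ lambda ] = [ b ]

Solving the linear system:
  x*      = (-2, -2, -2)
  lambda* = (128, -35)
  f(x*)   = 54

x* = (-2, -2, -2), lambda* = (128, -35)


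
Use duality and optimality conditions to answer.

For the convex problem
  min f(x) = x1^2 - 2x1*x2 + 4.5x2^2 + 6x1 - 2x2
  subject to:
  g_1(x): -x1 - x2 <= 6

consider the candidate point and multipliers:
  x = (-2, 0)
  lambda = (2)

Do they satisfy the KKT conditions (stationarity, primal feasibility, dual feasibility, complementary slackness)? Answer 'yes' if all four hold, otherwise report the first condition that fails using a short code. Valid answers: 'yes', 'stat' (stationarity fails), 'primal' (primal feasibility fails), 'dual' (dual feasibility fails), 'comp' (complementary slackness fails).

Gradient of f: grad f(x) = Q x + c = (2, 2)
Constraint values g_i(x) = a_i^T x - b_i:
  g_1((-2, 0)) = -4
Stationarity residual: grad f(x) + sum_i lambda_i a_i = (0, 0)
  -> stationarity OK
Primal feasibility (all g_i <= 0): OK
Dual feasibility (all lambda_i >= 0): OK
Complementary slackness (lambda_i * g_i(x) = 0 for all i): FAILS

Verdict: the first failing condition is complementary_slackness -> comp.

comp


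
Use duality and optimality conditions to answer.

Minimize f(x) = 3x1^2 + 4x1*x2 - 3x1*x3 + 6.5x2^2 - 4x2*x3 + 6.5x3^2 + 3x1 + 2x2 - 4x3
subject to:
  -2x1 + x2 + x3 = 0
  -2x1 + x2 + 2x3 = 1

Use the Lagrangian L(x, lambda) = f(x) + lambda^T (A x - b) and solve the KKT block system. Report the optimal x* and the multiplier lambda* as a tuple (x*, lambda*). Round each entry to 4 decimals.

Form the Lagrangian:
  L(x, lambda) = (1/2) x^T Q x + c^T x + lambda^T (A x - b)
Stationarity (grad_x L = 0): Q x + c + A^T lambda = 0.
Primal feasibility: A x = b.

This gives the KKT block system:
  [ Q   A^T ] [ x     ]   [-c ]
  [ A    0  ] [ lambda ] = [ b ]

Solving the linear system:
  x*      = (0.4595, -0.0811, 1)
  lambda* = (10.3784, -9.1622)
  f(x*)   = 3.1892

x* = (0.4595, -0.0811, 1), lambda* = (10.3784, -9.1622)


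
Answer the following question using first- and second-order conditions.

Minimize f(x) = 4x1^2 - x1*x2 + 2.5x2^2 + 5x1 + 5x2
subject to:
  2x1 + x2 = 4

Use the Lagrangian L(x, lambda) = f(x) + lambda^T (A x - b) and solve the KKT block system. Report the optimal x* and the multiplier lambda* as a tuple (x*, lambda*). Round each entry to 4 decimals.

Form the Lagrangian:
  L(x, lambda) = (1/2) x^T Q x + c^T x + lambda^T (A x - b)
Stationarity (grad_x L = 0): Q x + c + A^T lambda = 0.
Primal feasibility: A x = b.

This gives the KKT block system:
  [ Q   A^T ] [ x     ]   [-c ]
  [ A    0  ] [ lambda ] = [ b ]

Solving the linear system:
  x*      = (1.5312, 0.9375)
  lambda* = (-8.1562)
  f(x*)   = 22.4844

x* = (1.5312, 0.9375), lambda* = (-8.1562)


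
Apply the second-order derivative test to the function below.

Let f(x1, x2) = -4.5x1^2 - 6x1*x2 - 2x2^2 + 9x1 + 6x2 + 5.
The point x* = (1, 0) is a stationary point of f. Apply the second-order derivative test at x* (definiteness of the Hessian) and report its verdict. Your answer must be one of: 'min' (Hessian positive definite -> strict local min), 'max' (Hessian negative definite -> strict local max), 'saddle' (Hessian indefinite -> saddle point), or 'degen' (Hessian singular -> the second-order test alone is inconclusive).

Compute the Hessian H = grad^2 f:
  H = [[-9, -6], [-6, -4]]
Verify stationarity: grad f(x*) = H x* + g = (0, 0).
Eigenvalues of H: -13, 0.
H has a zero eigenvalue (singular; negative semidefinite but not definite), so H is neither positive definite, negative definite, nor indefinite. The second-order test alone is inconclusive -> degen.
(Indeed, f is constant along the null direction of H through x*, so x* is not a strict local extremum.)

degen


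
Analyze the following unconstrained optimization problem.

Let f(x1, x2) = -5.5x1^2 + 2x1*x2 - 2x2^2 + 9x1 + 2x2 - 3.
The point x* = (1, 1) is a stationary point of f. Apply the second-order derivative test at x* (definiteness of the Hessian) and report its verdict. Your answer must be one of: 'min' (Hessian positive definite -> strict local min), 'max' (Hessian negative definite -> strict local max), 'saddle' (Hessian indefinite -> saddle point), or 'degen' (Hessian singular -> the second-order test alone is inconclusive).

Compute the Hessian H = grad^2 f:
  H = [[-11, 2], [2, -4]]
Verify stationarity: grad f(x*) = H x* + g = (0, 0).
Eigenvalues of H: -11.5311, -3.4689.
Both eigenvalues < 0, so H is negative definite -> x* is a strict local max.

max


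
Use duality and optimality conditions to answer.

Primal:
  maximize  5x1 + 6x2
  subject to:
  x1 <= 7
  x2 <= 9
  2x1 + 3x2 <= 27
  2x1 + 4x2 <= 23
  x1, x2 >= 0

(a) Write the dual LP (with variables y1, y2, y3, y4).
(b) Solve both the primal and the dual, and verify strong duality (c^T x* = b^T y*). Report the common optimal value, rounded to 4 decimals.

The standard primal-dual pair for 'max c^T x s.t. A x <= b, x >= 0' is:
  Dual:  min b^T y  s.t.  A^T y >= c,  y >= 0.

So the dual LP is:
  minimize  7y1 + 9y2 + 27y3 + 23y4
  subject to:
    y1 + 2y3 + 2y4 >= 5
    y2 + 3y3 + 4y4 >= 6
    y1, y2, y3, y4 >= 0

Solving the primal: x* = (7, 2.25).
  primal value c^T x* = 48.5.
Solving the dual: y* = (2, 0, 0, 1.5).
  dual value b^T y* = 48.5.
Strong duality: c^T x* = b^T y*. Confirmed.

48.5


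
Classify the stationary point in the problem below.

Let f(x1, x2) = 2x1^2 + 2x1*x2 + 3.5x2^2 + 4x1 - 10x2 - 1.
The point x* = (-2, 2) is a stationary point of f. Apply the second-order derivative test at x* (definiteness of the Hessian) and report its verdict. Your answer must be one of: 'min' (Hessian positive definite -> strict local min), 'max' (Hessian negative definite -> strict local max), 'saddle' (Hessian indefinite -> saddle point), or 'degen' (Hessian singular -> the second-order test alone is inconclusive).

Compute the Hessian H = grad^2 f:
  H = [[4, 2], [2, 7]]
Verify stationarity: grad f(x*) = H x* + g = (0, 0).
Eigenvalues of H: 3, 8.
Both eigenvalues > 0, so H is positive definite -> x* is a strict local min.

min


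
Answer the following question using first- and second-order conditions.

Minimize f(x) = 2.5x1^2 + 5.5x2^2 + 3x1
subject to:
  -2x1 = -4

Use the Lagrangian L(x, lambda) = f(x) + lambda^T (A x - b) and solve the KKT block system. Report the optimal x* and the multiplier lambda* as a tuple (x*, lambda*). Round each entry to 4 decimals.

Form the Lagrangian:
  L(x, lambda) = (1/2) x^T Q x + c^T x + lambda^T (A x - b)
Stationarity (grad_x L = 0): Q x + c + A^T lambda = 0.
Primal feasibility: A x = b.

This gives the KKT block system:
  [ Q   A^T ] [ x     ]   [-c ]
  [ A    0  ] [ lambda ] = [ b ]

Solving the linear system:
  x*      = (2, 0)
  lambda* = (6.5)
  f(x*)   = 16

x* = (2, 0), lambda* = (6.5)


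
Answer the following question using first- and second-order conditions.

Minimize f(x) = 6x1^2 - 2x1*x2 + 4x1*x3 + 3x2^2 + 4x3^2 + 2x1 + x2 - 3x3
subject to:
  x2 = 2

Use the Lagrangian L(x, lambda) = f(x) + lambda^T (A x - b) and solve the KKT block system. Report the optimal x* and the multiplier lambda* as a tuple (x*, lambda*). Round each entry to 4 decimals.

Form the Lagrangian:
  L(x, lambda) = (1/2) x^T Q x + c^T x + lambda^T (A x - b)
Stationarity (grad_x L = 0): Q x + c + A^T lambda = 0.
Primal feasibility: A x = b.

This gives the KKT block system:
  [ Q   A^T ] [ x     ]   [-c ]
  [ A    0  ] [ lambda ] = [ b ]

Solving the linear system:
  x*      = (0.05, 2, 0.35)
  lambda* = (-12.9)
  f(x*)   = 13.425

x* = (0.05, 2, 0.35), lambda* = (-12.9)


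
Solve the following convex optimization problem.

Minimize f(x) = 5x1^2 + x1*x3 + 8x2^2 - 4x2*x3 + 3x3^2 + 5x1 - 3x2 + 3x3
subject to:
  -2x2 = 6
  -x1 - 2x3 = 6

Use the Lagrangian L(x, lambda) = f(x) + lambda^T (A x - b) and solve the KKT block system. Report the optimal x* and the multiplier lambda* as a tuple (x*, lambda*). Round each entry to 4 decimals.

Form the Lagrangian:
  L(x, lambda) = (1/2) x^T Q x + c^T x + lambda^T (A x - b)
Stationarity (grad_x L = 0): Q x + c + A^T lambda = 0.
Primal feasibility: A x = b.

This gives the KKT block system:
  [ Q   A^T ] [ x     ]   [-c ]
  [ A    0  ] [ lambda ] = [ b ]

Solving the linear system:
  x*      = (-0.3333, -3, -2.8333)
  lambda* = (-19.8333, -1.1667)
  f(x*)   = 62.4167

x* = (-0.3333, -3, -2.8333), lambda* = (-19.8333, -1.1667)


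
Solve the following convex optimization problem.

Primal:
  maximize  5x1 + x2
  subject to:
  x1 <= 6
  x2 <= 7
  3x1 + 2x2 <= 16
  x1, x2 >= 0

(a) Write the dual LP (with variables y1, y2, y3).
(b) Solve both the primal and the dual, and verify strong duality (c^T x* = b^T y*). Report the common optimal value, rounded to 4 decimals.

The standard primal-dual pair for 'max c^T x s.t. A x <= b, x >= 0' is:
  Dual:  min b^T y  s.t.  A^T y >= c,  y >= 0.

So the dual LP is:
  minimize  6y1 + 7y2 + 16y3
  subject to:
    y1 + 3y3 >= 5
    y2 + 2y3 >= 1
    y1, y2, y3 >= 0

Solving the primal: x* = (5.3333, 0).
  primal value c^T x* = 26.6667.
Solving the dual: y* = (0, 0, 1.6667).
  dual value b^T y* = 26.6667.
Strong duality: c^T x* = b^T y*. Confirmed.

26.6667


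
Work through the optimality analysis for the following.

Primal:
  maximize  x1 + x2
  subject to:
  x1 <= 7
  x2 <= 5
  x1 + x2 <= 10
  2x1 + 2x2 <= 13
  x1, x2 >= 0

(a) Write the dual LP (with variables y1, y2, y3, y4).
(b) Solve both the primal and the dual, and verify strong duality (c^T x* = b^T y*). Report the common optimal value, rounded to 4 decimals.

The standard primal-dual pair for 'max c^T x s.t. A x <= b, x >= 0' is:
  Dual:  min b^T y  s.t.  A^T y >= c,  y >= 0.

So the dual LP is:
  minimize  7y1 + 5y2 + 10y3 + 13y4
  subject to:
    y1 + y3 + 2y4 >= 1
    y2 + y3 + 2y4 >= 1
    y1, y2, y3, y4 >= 0

Solving the primal: x* = (6.5, 0).
  primal value c^T x* = 6.5.
Solving the dual: y* = (0, 0, 0, 0.5).
  dual value b^T y* = 6.5.
Strong duality: c^T x* = b^T y*. Confirmed.

6.5


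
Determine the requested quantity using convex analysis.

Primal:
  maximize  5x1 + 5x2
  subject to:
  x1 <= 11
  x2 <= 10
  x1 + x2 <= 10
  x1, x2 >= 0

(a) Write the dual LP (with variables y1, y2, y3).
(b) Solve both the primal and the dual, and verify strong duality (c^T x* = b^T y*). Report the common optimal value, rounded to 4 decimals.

The standard primal-dual pair for 'max c^T x s.t. A x <= b, x >= 0' is:
  Dual:  min b^T y  s.t.  A^T y >= c,  y >= 0.

So the dual LP is:
  minimize  11y1 + 10y2 + 10y3
  subject to:
    y1 + y3 >= 5
    y2 + y3 >= 5
    y1, y2, y3 >= 0

Solving the primal: x* = (10, 0).
  primal value c^T x* = 50.
Solving the dual: y* = (0, 0, 5).
  dual value b^T y* = 50.
Strong duality: c^T x* = b^T y*. Confirmed.

50


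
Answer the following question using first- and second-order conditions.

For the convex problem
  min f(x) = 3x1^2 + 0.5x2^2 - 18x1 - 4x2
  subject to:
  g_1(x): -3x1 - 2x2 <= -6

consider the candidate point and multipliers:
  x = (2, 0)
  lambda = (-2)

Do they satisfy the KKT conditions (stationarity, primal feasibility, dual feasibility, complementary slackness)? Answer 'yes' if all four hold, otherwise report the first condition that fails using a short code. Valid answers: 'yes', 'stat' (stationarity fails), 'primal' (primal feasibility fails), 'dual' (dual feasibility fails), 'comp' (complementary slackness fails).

Gradient of f: grad f(x) = Q x + c = (-6, -4)
Constraint values g_i(x) = a_i^T x - b_i:
  g_1((2, 0)) = 0
Stationarity residual: grad f(x) + sum_i lambda_i a_i = (0, 0)
  -> stationarity OK
Primal feasibility (all g_i <= 0): OK
Dual feasibility (all lambda_i >= 0): FAILS
Complementary slackness (lambda_i * g_i(x) = 0 for all i): OK

Verdict: the first failing condition is dual_feasibility -> dual.

dual


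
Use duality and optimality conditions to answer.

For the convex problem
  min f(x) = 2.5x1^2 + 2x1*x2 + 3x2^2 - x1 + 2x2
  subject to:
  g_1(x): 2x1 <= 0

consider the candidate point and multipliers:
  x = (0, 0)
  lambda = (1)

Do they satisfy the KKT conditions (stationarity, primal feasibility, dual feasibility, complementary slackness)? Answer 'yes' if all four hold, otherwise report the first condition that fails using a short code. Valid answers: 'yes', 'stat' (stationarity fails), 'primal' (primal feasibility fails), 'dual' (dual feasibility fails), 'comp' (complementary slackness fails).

Gradient of f: grad f(x) = Q x + c = (-1, 2)
Constraint values g_i(x) = a_i^T x - b_i:
  g_1((0, 0)) = 0
Stationarity residual: grad f(x) + sum_i lambda_i a_i = (1, 2)
  -> stationarity FAILS
Primal feasibility (all g_i <= 0): OK
Dual feasibility (all lambda_i >= 0): OK
Complementary slackness (lambda_i * g_i(x) = 0 for all i): OK

Verdict: the first failing condition is stationarity -> stat.

stat


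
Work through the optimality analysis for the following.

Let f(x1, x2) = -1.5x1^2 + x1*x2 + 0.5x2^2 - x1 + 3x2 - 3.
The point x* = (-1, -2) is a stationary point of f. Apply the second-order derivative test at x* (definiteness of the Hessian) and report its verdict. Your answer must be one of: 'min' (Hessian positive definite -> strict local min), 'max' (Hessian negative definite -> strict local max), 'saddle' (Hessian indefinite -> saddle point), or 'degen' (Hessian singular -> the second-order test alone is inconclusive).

Compute the Hessian H = grad^2 f:
  H = [[-3, 1], [1, 1]]
Verify stationarity: grad f(x*) = H x* + g = (0, 0).
Eigenvalues of H: -3.2361, 1.2361.
Eigenvalues have mixed signs, so H is indefinite -> x* is a saddle point.

saddle


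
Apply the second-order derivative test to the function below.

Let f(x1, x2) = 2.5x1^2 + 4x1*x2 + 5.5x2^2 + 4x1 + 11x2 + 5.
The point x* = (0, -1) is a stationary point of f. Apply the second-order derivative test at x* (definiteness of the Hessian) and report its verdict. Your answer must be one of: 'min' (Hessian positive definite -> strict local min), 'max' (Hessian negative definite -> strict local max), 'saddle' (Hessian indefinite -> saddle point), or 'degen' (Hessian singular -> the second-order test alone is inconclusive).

Compute the Hessian H = grad^2 f:
  H = [[5, 4], [4, 11]]
Verify stationarity: grad f(x*) = H x* + g = (0, 0).
Eigenvalues of H: 3, 13.
Both eigenvalues > 0, so H is positive definite -> x* is a strict local min.

min


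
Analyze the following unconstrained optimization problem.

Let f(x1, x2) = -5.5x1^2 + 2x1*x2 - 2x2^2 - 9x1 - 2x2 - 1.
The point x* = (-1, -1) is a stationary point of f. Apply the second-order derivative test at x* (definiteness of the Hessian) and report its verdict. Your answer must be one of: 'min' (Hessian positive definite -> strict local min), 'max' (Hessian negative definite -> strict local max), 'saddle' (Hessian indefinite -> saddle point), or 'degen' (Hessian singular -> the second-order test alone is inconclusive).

Compute the Hessian H = grad^2 f:
  H = [[-11, 2], [2, -4]]
Verify stationarity: grad f(x*) = H x* + g = (0, 0).
Eigenvalues of H: -11.5311, -3.4689.
Both eigenvalues < 0, so H is negative definite -> x* is a strict local max.

max


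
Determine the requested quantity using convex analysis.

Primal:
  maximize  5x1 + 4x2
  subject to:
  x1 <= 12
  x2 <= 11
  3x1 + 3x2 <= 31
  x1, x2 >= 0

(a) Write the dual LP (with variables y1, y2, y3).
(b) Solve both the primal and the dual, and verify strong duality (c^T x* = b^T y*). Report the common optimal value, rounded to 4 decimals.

The standard primal-dual pair for 'max c^T x s.t. A x <= b, x >= 0' is:
  Dual:  min b^T y  s.t.  A^T y >= c,  y >= 0.

So the dual LP is:
  minimize  12y1 + 11y2 + 31y3
  subject to:
    y1 + 3y3 >= 5
    y2 + 3y3 >= 4
    y1, y2, y3 >= 0

Solving the primal: x* = (10.3333, 0).
  primal value c^T x* = 51.6667.
Solving the dual: y* = (0, 0, 1.6667).
  dual value b^T y* = 51.6667.
Strong duality: c^T x* = b^T y*. Confirmed.

51.6667


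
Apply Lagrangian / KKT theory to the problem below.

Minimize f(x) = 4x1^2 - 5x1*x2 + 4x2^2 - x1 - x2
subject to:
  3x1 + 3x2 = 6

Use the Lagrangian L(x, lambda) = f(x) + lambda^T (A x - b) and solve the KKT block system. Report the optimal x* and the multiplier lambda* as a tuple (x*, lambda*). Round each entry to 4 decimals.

Form the Lagrangian:
  L(x, lambda) = (1/2) x^T Q x + c^T x + lambda^T (A x - b)
Stationarity (grad_x L = 0): Q x + c + A^T lambda = 0.
Primal feasibility: A x = b.

This gives the KKT block system:
  [ Q   A^T ] [ x     ]   [-c ]
  [ A    0  ] [ lambda ] = [ b ]

Solving the linear system:
  x*      = (1, 1)
  lambda* = (-0.6667)
  f(x*)   = 1

x* = (1, 1), lambda* = (-0.6667)


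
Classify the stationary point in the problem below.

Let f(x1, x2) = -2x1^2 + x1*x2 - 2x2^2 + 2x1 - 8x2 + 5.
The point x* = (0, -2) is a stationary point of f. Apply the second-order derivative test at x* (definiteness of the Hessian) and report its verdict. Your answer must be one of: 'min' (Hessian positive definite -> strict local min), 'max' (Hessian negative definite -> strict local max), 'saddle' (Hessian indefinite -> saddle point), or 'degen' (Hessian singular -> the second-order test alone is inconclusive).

Compute the Hessian H = grad^2 f:
  H = [[-4, 1], [1, -4]]
Verify stationarity: grad f(x*) = H x* + g = (0, 0).
Eigenvalues of H: -5, -3.
Both eigenvalues < 0, so H is negative definite -> x* is a strict local max.

max


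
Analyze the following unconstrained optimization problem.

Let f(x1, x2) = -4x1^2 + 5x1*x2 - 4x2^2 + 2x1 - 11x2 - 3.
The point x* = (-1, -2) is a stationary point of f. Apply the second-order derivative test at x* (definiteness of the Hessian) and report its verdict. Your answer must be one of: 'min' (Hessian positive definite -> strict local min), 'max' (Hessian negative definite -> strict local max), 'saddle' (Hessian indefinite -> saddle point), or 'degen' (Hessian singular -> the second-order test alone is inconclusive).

Compute the Hessian H = grad^2 f:
  H = [[-8, 5], [5, -8]]
Verify stationarity: grad f(x*) = H x* + g = (0, 0).
Eigenvalues of H: -13, -3.
Both eigenvalues < 0, so H is negative definite -> x* is a strict local max.

max


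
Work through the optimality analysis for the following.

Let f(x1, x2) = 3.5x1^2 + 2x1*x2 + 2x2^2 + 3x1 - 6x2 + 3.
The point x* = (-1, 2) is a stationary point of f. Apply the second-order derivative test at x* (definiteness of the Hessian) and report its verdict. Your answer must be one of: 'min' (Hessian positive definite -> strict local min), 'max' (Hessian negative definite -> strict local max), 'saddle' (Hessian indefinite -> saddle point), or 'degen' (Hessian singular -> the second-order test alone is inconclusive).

Compute the Hessian H = grad^2 f:
  H = [[7, 2], [2, 4]]
Verify stationarity: grad f(x*) = H x* + g = (0, 0).
Eigenvalues of H: 3, 8.
Both eigenvalues > 0, so H is positive definite -> x* is a strict local min.

min


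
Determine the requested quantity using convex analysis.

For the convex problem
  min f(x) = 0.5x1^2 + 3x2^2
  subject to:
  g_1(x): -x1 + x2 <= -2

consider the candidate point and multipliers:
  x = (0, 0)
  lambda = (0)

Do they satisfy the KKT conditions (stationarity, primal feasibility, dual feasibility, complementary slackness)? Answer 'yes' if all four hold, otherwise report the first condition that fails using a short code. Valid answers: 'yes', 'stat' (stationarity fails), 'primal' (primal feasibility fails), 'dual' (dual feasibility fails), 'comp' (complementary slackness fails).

Gradient of f: grad f(x) = Q x + c = (0, 0)
Constraint values g_i(x) = a_i^T x - b_i:
  g_1((0, 0)) = 2
Stationarity residual: grad f(x) + sum_i lambda_i a_i = (0, 0)
  -> stationarity OK
Primal feasibility (all g_i <= 0): FAILS
Dual feasibility (all lambda_i >= 0): OK
Complementary slackness (lambda_i * g_i(x) = 0 for all i): OK

Verdict: the first failing condition is primal_feasibility -> primal.

primal


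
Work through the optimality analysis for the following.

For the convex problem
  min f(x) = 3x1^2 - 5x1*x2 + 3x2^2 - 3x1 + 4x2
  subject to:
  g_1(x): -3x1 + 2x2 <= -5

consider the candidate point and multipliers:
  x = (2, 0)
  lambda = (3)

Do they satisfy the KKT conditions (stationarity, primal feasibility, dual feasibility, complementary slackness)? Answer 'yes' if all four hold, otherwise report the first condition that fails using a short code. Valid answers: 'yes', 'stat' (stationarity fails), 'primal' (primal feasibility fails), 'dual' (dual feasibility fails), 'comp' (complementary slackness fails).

Gradient of f: grad f(x) = Q x + c = (9, -6)
Constraint values g_i(x) = a_i^T x - b_i:
  g_1((2, 0)) = -1
Stationarity residual: grad f(x) + sum_i lambda_i a_i = (0, 0)
  -> stationarity OK
Primal feasibility (all g_i <= 0): OK
Dual feasibility (all lambda_i >= 0): OK
Complementary slackness (lambda_i * g_i(x) = 0 for all i): FAILS

Verdict: the first failing condition is complementary_slackness -> comp.

comp


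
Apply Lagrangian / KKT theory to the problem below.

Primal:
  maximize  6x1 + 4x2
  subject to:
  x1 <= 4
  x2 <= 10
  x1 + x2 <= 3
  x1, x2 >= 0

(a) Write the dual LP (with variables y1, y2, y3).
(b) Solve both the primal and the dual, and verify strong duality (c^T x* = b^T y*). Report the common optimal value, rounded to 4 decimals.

The standard primal-dual pair for 'max c^T x s.t. A x <= b, x >= 0' is:
  Dual:  min b^T y  s.t.  A^T y >= c,  y >= 0.

So the dual LP is:
  minimize  4y1 + 10y2 + 3y3
  subject to:
    y1 + y3 >= 6
    y2 + y3 >= 4
    y1, y2, y3 >= 0

Solving the primal: x* = (3, 0).
  primal value c^T x* = 18.
Solving the dual: y* = (0, 0, 6).
  dual value b^T y* = 18.
Strong duality: c^T x* = b^T y*. Confirmed.

18


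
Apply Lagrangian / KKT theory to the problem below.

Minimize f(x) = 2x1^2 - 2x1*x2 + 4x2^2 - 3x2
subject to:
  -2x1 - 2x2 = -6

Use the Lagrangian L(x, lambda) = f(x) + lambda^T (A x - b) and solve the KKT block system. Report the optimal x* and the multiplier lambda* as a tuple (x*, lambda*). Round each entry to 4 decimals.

Form the Lagrangian:
  L(x, lambda) = (1/2) x^T Q x + c^T x + lambda^T (A x - b)
Stationarity (grad_x L = 0): Q x + c + A^T lambda = 0.
Primal feasibility: A x = b.

This gives the KKT block system:
  [ Q   A^T ] [ x     ]   [-c ]
  [ A    0  ] [ lambda ] = [ b ]

Solving the linear system:
  x*      = (1.6875, 1.3125)
  lambda* = (2.0625)
  f(x*)   = 4.2188

x* = (1.6875, 1.3125), lambda* = (2.0625)


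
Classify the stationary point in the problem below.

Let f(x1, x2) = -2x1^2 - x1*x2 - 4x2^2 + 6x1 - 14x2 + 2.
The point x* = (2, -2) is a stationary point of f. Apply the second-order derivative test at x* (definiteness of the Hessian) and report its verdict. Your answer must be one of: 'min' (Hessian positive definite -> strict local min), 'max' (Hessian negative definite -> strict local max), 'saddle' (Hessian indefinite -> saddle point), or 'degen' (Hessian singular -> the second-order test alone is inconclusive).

Compute the Hessian H = grad^2 f:
  H = [[-4, -1], [-1, -8]]
Verify stationarity: grad f(x*) = H x* + g = (0, 0).
Eigenvalues of H: -8.2361, -3.7639.
Both eigenvalues < 0, so H is negative definite -> x* is a strict local max.

max


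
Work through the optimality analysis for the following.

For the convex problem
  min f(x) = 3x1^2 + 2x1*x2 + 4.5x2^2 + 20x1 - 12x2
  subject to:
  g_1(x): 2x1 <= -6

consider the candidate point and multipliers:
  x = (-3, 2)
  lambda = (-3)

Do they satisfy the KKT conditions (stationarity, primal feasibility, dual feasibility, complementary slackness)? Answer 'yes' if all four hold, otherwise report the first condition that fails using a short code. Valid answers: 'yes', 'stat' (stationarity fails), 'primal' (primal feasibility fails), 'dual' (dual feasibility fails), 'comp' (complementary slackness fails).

Gradient of f: grad f(x) = Q x + c = (6, 0)
Constraint values g_i(x) = a_i^T x - b_i:
  g_1((-3, 2)) = 0
Stationarity residual: grad f(x) + sum_i lambda_i a_i = (0, 0)
  -> stationarity OK
Primal feasibility (all g_i <= 0): OK
Dual feasibility (all lambda_i >= 0): FAILS
Complementary slackness (lambda_i * g_i(x) = 0 for all i): OK

Verdict: the first failing condition is dual_feasibility -> dual.

dual


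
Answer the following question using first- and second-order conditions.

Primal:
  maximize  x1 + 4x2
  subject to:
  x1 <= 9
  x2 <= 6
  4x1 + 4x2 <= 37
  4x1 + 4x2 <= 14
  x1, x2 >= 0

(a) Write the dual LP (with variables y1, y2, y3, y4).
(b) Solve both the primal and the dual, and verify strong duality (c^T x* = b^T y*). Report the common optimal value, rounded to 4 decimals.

The standard primal-dual pair for 'max c^T x s.t. A x <= b, x >= 0' is:
  Dual:  min b^T y  s.t.  A^T y >= c,  y >= 0.

So the dual LP is:
  minimize  9y1 + 6y2 + 37y3 + 14y4
  subject to:
    y1 + 4y3 + 4y4 >= 1
    y2 + 4y3 + 4y4 >= 4
    y1, y2, y3, y4 >= 0

Solving the primal: x* = (0, 3.5).
  primal value c^T x* = 14.
Solving the dual: y* = (0, 0, 0, 1).
  dual value b^T y* = 14.
Strong duality: c^T x* = b^T y*. Confirmed.

14


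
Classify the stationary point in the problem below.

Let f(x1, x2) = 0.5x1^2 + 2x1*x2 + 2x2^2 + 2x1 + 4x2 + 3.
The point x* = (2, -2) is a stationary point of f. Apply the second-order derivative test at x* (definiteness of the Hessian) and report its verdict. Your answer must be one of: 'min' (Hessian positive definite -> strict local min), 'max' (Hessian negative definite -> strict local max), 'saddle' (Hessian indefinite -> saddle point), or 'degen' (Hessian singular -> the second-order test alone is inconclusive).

Compute the Hessian H = grad^2 f:
  H = [[1, 2], [2, 4]]
Verify stationarity: grad f(x*) = H x* + g = (0, 0).
Eigenvalues of H: 0, 5.
H has a zero eigenvalue (singular; positive semidefinite but not definite), so H is neither positive definite, negative definite, nor indefinite. The second-order test alone is inconclusive -> degen.
(Indeed, f is constant along the null direction of H through x*, so x* is not a strict local extremum.)

degen
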